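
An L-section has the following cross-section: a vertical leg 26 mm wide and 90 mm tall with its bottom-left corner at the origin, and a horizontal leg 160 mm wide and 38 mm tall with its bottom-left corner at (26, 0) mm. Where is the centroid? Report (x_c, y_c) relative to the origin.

x_c = 80.15 mm, y_c = 26.23 mm

vertical leg: A = 26 × 90 = 2340.00, centroid at (13.00, 45.00).
horizontal leg: A = 160 × 38 = 6080.00, centroid at (106.00, 19.00).
ΣA = 8420.00 mm², ΣAx_c = 674900.00 mm³, ΣAy_c = 220820.00 mm³.
x_c = 674900.00/8420.00 = 80.15 mm; y_c = 220820.00/8420.00 = 26.23 mm.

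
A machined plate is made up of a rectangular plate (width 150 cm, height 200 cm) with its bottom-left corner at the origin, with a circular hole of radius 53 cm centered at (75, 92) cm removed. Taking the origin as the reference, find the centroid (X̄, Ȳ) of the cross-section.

X̄ = 75.00 cm, Ȳ = 103.33 cm

plate: A = 150 × 200 = 30000.00, centroid at (75.00, 100.00).
hole: A = −π·53² = -8824.73, centroid at (75.00, 92.00).
ΣA = 21175.27 cm²
ΣAX̄ = (30000.00)(75.00) + (-8824.73)(75.00) = 1588144.97 cm³
ΣAȲ = (30000.00)(100.00) + (-8824.73)(92.00) = 2188124.49 cm³
X̄ = 1588144.97 / 21175.27 = 75.00 cm
Ȳ = 2188124.49 / 21175.27 = 103.33 cm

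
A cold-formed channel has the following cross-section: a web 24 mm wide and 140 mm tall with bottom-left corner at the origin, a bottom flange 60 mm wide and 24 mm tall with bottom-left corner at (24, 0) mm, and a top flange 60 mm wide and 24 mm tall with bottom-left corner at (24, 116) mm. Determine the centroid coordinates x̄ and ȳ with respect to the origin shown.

Part | A | x̄ᵢ | ȳᵢ | A·x̄ᵢ | A·ȳᵢ
web | 3360.00 | 12.00 | 70.00 | 40320.00 | 235200.00
bottom flange | 1440.00 | 54.00 | 12.00 | 77760.00 | 17280.00
top flange | 1440.00 | 54.00 | 128.00 | 77760.00 | 184320.00
Σ | 6240.00 |  |  | 195840.00 | 436800.00
x̄ = 195840.00 / 6240.00 = 31.38 mm
ȳ = 436800.00 / 6240.00 = 70.00 mm

x̄ = 31.38 mm, ȳ = 70.00 mm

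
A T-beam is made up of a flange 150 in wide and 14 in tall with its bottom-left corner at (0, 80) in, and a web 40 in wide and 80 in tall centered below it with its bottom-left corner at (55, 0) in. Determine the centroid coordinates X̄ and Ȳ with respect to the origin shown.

web: A = 40 × 80 = 3200.00, centroid at (75.00, 40.00).
flange: A = 150 × 14 = 2100.00, centroid at (75.00, 87.00).
ΣA = 5300.00 in²
ΣAX̄ = (3200.00)(75.00) + (2100.00)(75.00) = 397500.00 in³
ΣAȲ = (3200.00)(40.00) + (2100.00)(87.00) = 310700.00 in³
X̄ = 397500.00 / 5300.00 = 75.00 in
Ȳ = 310700.00 / 5300.00 = 58.62 in

X̄ = 75.00 in, Ȳ = 58.62 in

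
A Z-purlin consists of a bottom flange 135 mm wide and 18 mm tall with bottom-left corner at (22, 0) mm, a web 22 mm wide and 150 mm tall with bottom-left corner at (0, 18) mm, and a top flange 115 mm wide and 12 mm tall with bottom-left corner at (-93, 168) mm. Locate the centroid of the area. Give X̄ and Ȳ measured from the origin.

Part | A | x̄ᵢ | ȳᵢ | A·x̄ᵢ | A·ȳᵢ
bottom flange | 2430.00 | 89.50 | 9.00 | 217485.00 | 21870.00
web | 3300.00 | 11.00 | 93.00 | 36300.00 | 306900.00
top flange | 1380.00 | -35.50 | 174.00 | -48990.00 | 240120.00
Σ | 7110.00 |  |  | 204795.00 | 568890.00
X̄ = 204795.00 / 7110.00 = 28.80 mm
Ȳ = 568890.00 / 7110.00 = 80.01 mm

X̄ = 28.80 mm, Ȳ = 80.01 mm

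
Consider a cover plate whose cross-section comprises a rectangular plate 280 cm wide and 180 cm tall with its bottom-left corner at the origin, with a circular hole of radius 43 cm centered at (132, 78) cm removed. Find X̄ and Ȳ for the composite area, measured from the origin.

Part | A | x̄ᵢ | ȳᵢ | A·x̄ᵢ | A·ȳᵢ
plate | 50400.00 | 140.00 | 90.00 | 7056000.00 | 4536000.00
hole | -5808.80 | 132.00 | 78.00 | -766762.24 | -453086.78
Σ | 44591.20 |  |  | 6289237.76 | 4082913.22
X̄ = 6289237.76 / 44591.20 = 141.04 cm
Ȳ = 4082913.22 / 44591.20 = 91.56 cm

X̄ = 141.04 cm, Ȳ = 91.56 cm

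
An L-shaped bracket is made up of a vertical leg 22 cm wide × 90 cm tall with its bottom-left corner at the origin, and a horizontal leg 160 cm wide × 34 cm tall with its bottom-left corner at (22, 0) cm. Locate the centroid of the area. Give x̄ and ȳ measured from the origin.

x̄ = 77.72 cm, ȳ = 24.47 cm

Part | A | x̄ᵢ | ȳᵢ | A·x̄ᵢ | A·ȳᵢ
vertical leg | 1980.00 | 11.00 | 45.00 | 21780.00 | 89100.00
horizontal leg | 5440.00 | 102.00 | 17.00 | 554880.00 | 92480.00
Σ | 7420.00 |  |  | 576660.00 | 181580.00
x̄ = 576660.00 / 7420.00 = 77.72 cm
ȳ = 181580.00 / 7420.00 = 24.47 cm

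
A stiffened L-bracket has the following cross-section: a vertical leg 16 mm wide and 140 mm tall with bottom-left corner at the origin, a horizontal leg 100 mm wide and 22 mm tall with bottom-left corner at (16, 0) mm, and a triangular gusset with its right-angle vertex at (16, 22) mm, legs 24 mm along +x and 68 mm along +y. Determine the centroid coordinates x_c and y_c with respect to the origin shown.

vertical leg: A = 16 × 140 = 2240.00, centroid at (8.00, 70.00).
horizontal leg: A = 100 × 22 = 2200.00, centroid at (66.00, 11.00).
gusset: A = ½·24·68 = 816.00, centroid at (24.00, 44.67).
ΣA = 5256.00 mm², ΣAx_c = 182704.00 mm³, ΣAy_c = 217448.00 mm³.
x_c = 182704.00/5256.00 = 34.76 mm; y_c = 217448.00/5256.00 = 41.37 mm.

x_c = 34.76 mm, y_c = 41.37 mm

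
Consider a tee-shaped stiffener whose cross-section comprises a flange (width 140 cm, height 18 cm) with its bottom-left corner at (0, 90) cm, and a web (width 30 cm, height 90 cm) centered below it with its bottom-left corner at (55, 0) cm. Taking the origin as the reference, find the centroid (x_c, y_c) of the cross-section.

web: A = 30 × 90 = 2700.00, centroid at (70.00, 45.00).
flange: A = 140 × 18 = 2520.00, centroid at (70.00, 99.00).
ΣA = 5220.00 cm²
ΣAx_c = (2700.00)(70.00) + (2520.00)(70.00) = 365400.00 cm³
ΣAy_c = (2700.00)(45.00) + (2520.00)(99.00) = 370980.00 cm³
x_c = 365400.00 / 5220.00 = 70.00 cm
y_c = 370980.00 / 5220.00 = 71.07 cm

x_c = 70.00 cm, y_c = 71.07 cm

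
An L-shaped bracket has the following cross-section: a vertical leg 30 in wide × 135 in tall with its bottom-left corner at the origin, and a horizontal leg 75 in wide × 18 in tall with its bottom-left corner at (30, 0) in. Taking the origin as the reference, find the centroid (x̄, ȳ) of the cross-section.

x̄ = 28.12 in, ȳ = 52.88 in

Part | A | x̄ᵢ | ȳᵢ | A·x̄ᵢ | A·ȳᵢ
vertical leg | 4050.00 | 15.00 | 67.50 | 60750.00 | 273375.00
horizontal leg | 1350.00 | 67.50 | 9.00 | 91125.00 | 12150.00
Σ | 5400.00 |  |  | 151875.00 | 285525.00
x̄ = 151875.00 / 5400.00 = 28.12 in
ȳ = 285525.00 / 5400.00 = 52.88 in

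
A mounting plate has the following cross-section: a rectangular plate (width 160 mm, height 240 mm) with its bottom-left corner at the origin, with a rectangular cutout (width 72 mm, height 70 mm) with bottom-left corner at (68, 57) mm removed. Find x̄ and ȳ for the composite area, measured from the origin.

plate: A = 160 × 240 = 38400.00, centroid at (80.00, 120.00).
hole: A = −(72 × 70) = -5040.00, centroid at (104.00, 92.00).
ΣA = 33360.00 mm², ΣAx̄ = 2547840.00 mm³, ΣAȳ = 4144320.00 mm³.
x̄ = 2547840.00/33360.00 = 76.37 mm; ȳ = 4144320.00/33360.00 = 124.23 mm.

x̄ = 76.37 mm, ȳ = 124.23 mm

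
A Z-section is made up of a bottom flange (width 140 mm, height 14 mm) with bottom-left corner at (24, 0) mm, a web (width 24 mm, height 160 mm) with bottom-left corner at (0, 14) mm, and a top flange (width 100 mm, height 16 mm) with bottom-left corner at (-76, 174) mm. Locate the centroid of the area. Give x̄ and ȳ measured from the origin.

bottom flange: A = 140 × 14 = 1960.00, centroid at (94.00, 7.00).
web: A = 24 × 160 = 3840.00, centroid at (12.00, 94.00).
top flange: A = 100 × 16 = 1600.00, centroid at (-26.00, 182.00).
ΣA = 7400.00 mm², ΣAx̄ = 188720.00 mm³, ΣAȳ = 665880.00 mm³.
x̄ = 188720.00/7400.00 = 25.50 mm; ȳ = 665880.00/7400.00 = 89.98 mm.

x̄ = 25.50 mm, ȳ = 89.98 mm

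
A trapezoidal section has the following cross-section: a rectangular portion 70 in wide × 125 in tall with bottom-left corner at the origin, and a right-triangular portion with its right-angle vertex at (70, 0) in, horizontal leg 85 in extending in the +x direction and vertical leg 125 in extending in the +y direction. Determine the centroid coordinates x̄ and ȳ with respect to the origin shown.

rectangular portion: A = 70 × 125 = 8750.00, centroid at (35.00, 62.50).
triangular portion: A = ½·85·125 = 5312.50, centroid at (98.33, 41.67).
ΣA = 14062.50 in²
ΣAx̄ = (8750.00)(35.00) + (5312.50)(98.33) = 828645.83 in³
ΣAȳ = (8750.00)(62.50) + (5312.50)(41.67) = 768229.17 in³
x̄ = 828645.83 / 14062.50 = 58.93 in
ȳ = 768229.17 / 14062.50 = 54.63 in

x̄ = 58.93 in, ȳ = 54.63 in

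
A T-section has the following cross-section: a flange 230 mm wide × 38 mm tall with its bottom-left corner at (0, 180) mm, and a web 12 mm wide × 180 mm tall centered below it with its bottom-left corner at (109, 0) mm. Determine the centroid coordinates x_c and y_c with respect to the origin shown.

x_c = 115.00 mm, y_c = 177.40 mm

web: A = 12 × 180 = 2160.00, centroid at (115.00, 90.00).
flange: A = 230 × 38 = 8740.00, centroid at (115.00, 199.00).
ΣA = 10900.00 mm², ΣAx_c = 1253500.00 mm³, ΣAy_c = 1933660.00 mm³.
x_c = 1253500.00/10900.00 = 115.00 mm; y_c = 1933660.00/10900.00 = 177.40 mm.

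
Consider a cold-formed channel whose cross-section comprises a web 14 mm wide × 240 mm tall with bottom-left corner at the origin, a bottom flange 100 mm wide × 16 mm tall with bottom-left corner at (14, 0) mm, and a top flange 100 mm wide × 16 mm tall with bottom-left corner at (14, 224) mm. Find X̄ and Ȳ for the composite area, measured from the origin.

web: A = 14 × 240 = 3360.00, centroid at (7.00, 120.00).
bottom flange: A = 100 × 16 = 1600.00, centroid at (64.00, 8.00).
top flange: A = 100 × 16 = 1600.00, centroid at (64.00, 232.00).
ΣA = 6560.00 mm²
ΣAX̄ = (3360.00)(7.00) + (1600.00)(64.00) + (1600.00)(64.00) = 228320.00 mm³
ΣAȲ = (3360.00)(120.00) + (1600.00)(8.00) + (1600.00)(232.00) = 787200.00 mm³
X̄ = 228320.00 / 6560.00 = 34.80 mm
Ȳ = 787200.00 / 6560.00 = 120.00 mm

X̄ = 34.80 mm, Ȳ = 120.00 mm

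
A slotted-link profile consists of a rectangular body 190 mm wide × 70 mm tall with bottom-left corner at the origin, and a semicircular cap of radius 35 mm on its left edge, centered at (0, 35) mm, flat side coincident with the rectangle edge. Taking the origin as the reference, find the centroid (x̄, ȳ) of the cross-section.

x̄ = 81.12 mm, ȳ = 35.00 mm

rectangular body: A = 190 × 70 = 13300.00, centroid at (95.00, 35.00).
semicircular end: A = ½π·35² = 1924.23, centroid at (-14.85, 35.00).
ΣA = 15224.23 mm², ΣAx̄ = 1234916.67 mm³, ΣAȳ = 532847.89 mm³.
x̄ = 1234916.67/15224.23 = 81.12 mm; ȳ = 532847.89/15224.23 = 35.00 mm.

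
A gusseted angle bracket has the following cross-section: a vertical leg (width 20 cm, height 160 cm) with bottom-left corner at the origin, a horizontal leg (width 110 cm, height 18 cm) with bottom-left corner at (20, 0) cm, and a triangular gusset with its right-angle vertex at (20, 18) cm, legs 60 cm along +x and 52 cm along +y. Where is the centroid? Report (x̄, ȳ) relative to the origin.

vertical leg: A = 20 × 160 = 3200.00, centroid at (10.00, 80.00).
horizontal leg: A = 110 × 18 = 1980.00, centroid at (75.00, 9.00).
gusset: A = ½·60·52 = 1560.00, centroid at (40.00, 35.33).
ΣA = 6740.00 cm²
ΣAx̄ = (3200.00)(10.00) + (1980.00)(75.00) + (1560.00)(40.00) = 242900.00 cm³
ΣAȳ = (3200.00)(80.00) + (1980.00)(9.00) + (1560.00)(35.33) = 328940.00 cm³
x̄ = 242900.00 / 6740.00 = 36.04 cm
ȳ = 328940.00 / 6740.00 = 48.80 cm

x̄ = 36.04 cm, ȳ = 48.80 cm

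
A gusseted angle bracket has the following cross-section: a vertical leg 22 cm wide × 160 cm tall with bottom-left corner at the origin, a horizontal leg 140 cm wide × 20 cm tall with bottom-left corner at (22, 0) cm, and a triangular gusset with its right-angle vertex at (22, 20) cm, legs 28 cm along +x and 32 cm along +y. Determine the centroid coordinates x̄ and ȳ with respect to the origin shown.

vertical leg: A = 22 × 160 = 3520.00, centroid at (11.00, 80.00).
horizontal leg: A = 140 × 20 = 2800.00, centroid at (92.00, 10.00).
gusset: A = ½·28·32 = 448.00, centroid at (31.33, 30.67).
ΣA = 6768.00 cm²
ΣAx̄ = (3520.00)(11.00) + (2800.00)(92.00) + (448.00)(31.33) = 310357.33 cm³
ΣAȳ = (3520.00)(80.00) + (2800.00)(10.00) + (448.00)(30.67) = 323338.67 cm³
x̄ = 310357.33 / 6768.00 = 45.86 cm
ȳ = 323338.67 / 6768.00 = 47.77 cm

x̄ = 45.86 cm, ȳ = 47.77 cm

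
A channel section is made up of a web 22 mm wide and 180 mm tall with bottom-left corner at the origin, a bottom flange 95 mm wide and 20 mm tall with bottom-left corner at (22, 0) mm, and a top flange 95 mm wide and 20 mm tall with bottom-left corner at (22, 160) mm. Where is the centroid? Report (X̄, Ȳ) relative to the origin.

Part | A | x̄ᵢ | ȳᵢ | A·x̄ᵢ | A·ȳᵢ
web | 3960.00 | 11.00 | 90.00 | 43560.00 | 356400.00
bottom flange | 1900.00 | 69.50 | 10.00 | 132050.00 | 19000.00
top flange | 1900.00 | 69.50 | 170.00 | 132050.00 | 323000.00
Σ | 7760.00 |  |  | 307660.00 | 698400.00
X̄ = 307660.00 / 7760.00 = 39.65 mm
Ȳ = 698400.00 / 7760.00 = 90.00 mm

X̄ = 39.65 mm, Ȳ = 90.00 mm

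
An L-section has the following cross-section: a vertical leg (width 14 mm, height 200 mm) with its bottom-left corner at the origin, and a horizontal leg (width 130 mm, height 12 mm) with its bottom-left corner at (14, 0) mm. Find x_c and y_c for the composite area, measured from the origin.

vertical leg: A = 14 × 200 = 2800.00, centroid at (7.00, 100.00).
horizontal leg: A = 130 × 12 = 1560.00, centroid at (79.00, 6.00).
ΣA = 4360.00 mm², ΣAx_c = 142840.00 mm³, ΣAy_c = 289360.00 mm³.
x_c = 142840.00/4360.00 = 32.76 mm; y_c = 289360.00/4360.00 = 66.37 mm.

x_c = 32.76 mm, y_c = 66.37 mm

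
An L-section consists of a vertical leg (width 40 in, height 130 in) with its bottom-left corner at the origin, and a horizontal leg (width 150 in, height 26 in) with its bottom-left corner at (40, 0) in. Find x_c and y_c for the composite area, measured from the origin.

x_c = 60.71 in, y_c = 42.71 in

Part | A | x̄ᵢ | ȳᵢ | A·x̄ᵢ | A·ȳᵢ
vertical leg | 5200.00 | 20.00 | 65.00 | 104000.00 | 338000.00
horizontal leg | 3900.00 | 115.00 | 13.00 | 448500.00 | 50700.00
Σ | 9100.00 |  |  | 552500.00 | 388700.00
x_c = 552500.00 / 9100.00 = 60.71 in
y_c = 388700.00 / 9100.00 = 42.71 in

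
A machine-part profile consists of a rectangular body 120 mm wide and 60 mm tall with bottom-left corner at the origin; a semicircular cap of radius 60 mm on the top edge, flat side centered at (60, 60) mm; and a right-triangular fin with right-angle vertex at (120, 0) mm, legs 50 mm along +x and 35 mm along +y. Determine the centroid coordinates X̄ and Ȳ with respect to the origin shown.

X̄ = 64.89 mm, Ȳ = 51.68 mm

rectangular body: A = 120 × 60 = 7200.00, centroid at (60.00, 30.00).
semicircular top: A = ½π·60² = 5654.87, centroid at (60.00, 85.46).
triangular fin: A = ½·50·35 = 875.00, centroid at (136.67, 11.67).
ΣA = 13729.87 mm², ΣAX̄ = 890875.34 mm³, ΣAȲ = 709500.34 mm³.
X̄ = 890875.34/13729.87 = 64.89 mm; Ȳ = 709500.34/13729.87 = 51.68 mm.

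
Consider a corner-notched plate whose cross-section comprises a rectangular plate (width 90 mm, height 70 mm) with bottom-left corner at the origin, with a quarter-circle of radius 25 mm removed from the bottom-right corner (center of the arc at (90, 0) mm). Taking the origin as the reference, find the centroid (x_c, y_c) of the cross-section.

Part | A | x̄ᵢ | ȳᵢ | A·x̄ᵢ | A·ȳᵢ
plate | 6300.00 | 45.00 | 35.00 | 283500.00 | 220500.00
removed quarter-circle | -490.87 | 79.39 | 10.61 | -38970.31 | -5208.33
Σ | 5809.13 |  |  | 244529.69 | 215291.67
x_c = 244529.69 / 5809.13 = 42.09 mm
y_c = 215291.67 / 5809.13 = 37.06 mm

x_c = 42.09 mm, y_c = 37.06 mm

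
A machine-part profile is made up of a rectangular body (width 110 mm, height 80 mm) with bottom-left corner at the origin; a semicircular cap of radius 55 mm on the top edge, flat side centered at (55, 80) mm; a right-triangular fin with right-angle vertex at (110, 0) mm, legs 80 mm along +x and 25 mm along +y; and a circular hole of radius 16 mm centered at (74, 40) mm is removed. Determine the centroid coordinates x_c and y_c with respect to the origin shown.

x_c = 59.83 mm, y_c = 59.59 mm

Part | A | x̄ᵢ | ȳᵢ | A·x̄ᵢ | A·ȳᵢ
rectangular body | 8800.00 | 55.00 | 40.00 | 484000.00 | 352000.00
semicircular top | 4751.66 | 55.00 | 103.34 | 261341.24 | 491049.38
triangular fin | 1000.00 | 136.67 | 8.33 | 136666.67 | 8333.33
hole | -804.25 | 74.00 | 40.00 | -59514.33 | -32169.91
Σ | 13747.41 |  |  | 822493.57 | 819212.80
x_c = 822493.57 / 13747.41 = 59.83 mm
y_c = 819212.80 / 13747.41 = 59.59 mm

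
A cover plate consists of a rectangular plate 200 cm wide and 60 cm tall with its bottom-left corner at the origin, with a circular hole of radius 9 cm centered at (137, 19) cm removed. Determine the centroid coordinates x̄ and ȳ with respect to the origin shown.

plate: A = 200 × 60 = 12000.00, centroid at (100.00, 30.00).
hole: A = −π·9² = -254.47, centroid at (137.00, 19.00).
ΣA = 11745.53 cm², ΣAx̄ = 1165137.75 cm³, ΣAȳ = 355165.09 cm³.
x̄ = 1165137.75/11745.53 = 99.20 cm; ȳ = 355165.09/11745.53 = 30.24 cm.

x̄ = 99.20 cm, ȳ = 30.24 cm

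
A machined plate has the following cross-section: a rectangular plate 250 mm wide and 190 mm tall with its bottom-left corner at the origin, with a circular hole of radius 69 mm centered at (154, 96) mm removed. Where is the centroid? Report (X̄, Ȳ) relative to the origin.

X̄ = 111.67 mm, Ȳ = 94.54 mm

plate: A = 250 × 190 = 47500.00, centroid at (125.00, 95.00).
hole: A = −π·69² = -14957.12, centroid at (154.00, 96.00).
ΣA = 32542.88 mm², ΣAX̄ = 3634103.12 mm³, ΣAȲ = 3076616.23 mm³.
X̄ = 3634103.12/32542.88 = 111.67 mm; Ȳ = 3076616.23/32542.88 = 94.54 mm.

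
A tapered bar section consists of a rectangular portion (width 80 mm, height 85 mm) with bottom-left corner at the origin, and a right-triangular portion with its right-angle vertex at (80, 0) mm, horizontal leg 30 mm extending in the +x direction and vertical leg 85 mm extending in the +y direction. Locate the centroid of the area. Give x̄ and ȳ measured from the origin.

x̄ = 47.89 mm, ȳ = 40.26 mm

rectangular portion: A = 80 × 85 = 6800.00, centroid at (40.00, 42.50).
triangular portion: A = ½·30·85 = 1275.00, centroid at (90.00, 28.33).
ΣA = 8075.00 mm², ΣAx̄ = 386750.00 mm³, ΣAȳ = 325125.00 mm³.
x̄ = 386750.00/8075.00 = 47.89 mm; ȳ = 325125.00/8075.00 = 40.26 mm.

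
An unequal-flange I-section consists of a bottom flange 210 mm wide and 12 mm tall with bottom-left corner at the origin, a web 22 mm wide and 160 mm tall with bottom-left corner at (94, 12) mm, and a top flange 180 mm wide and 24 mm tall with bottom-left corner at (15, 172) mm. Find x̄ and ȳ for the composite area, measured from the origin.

x̄ = 105.00 mm, ȳ = 109.44 mm

Part | A | x̄ᵢ | ȳᵢ | A·x̄ᵢ | A·ȳᵢ
bottom flange | 2520.00 | 105.00 | 6.00 | 264600.00 | 15120.00
web | 3520.00 | 105.00 | 92.00 | 369600.00 | 323840.00
top flange | 4320.00 | 105.00 | 184.00 | 453600.00 | 794880.00
Σ | 10360.00 |  |  | 1087800.00 | 1133840.00
x̄ = 1087800.00 / 10360.00 = 105.00 mm
ȳ = 1133840.00 / 10360.00 = 109.44 mm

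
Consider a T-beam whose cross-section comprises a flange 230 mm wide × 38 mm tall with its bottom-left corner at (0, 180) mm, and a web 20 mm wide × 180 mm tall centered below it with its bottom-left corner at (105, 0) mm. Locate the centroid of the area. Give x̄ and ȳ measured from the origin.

x̄ = 115.00 mm, ȳ = 167.20 mm

web: A = 20 × 180 = 3600.00, centroid at (115.00, 90.00).
flange: A = 230 × 38 = 8740.00, centroid at (115.00, 199.00).
ΣA = 12340.00 mm²
ΣAx̄ = (3600.00)(115.00) + (8740.00)(115.00) = 1419100.00 mm³
ΣAȳ = (3600.00)(90.00) + (8740.00)(199.00) = 2063260.00 mm³
x̄ = 1419100.00 / 12340.00 = 115.00 mm
ȳ = 2063260.00 / 12340.00 = 167.20 mm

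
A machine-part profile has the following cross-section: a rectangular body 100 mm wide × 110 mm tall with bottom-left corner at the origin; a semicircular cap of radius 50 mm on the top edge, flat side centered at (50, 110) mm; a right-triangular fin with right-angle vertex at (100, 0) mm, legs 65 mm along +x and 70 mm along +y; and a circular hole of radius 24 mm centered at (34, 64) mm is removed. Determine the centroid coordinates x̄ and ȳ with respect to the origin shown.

x̄ = 62.47 mm, ȳ = 68.71 mm

rectangular body: A = 100 × 110 = 11000.00, centroid at (50.00, 55.00).
semicircular top: A = ½π·50² = 3926.99, centroid at (50.00, 131.22).
triangular fin: A = ½·65·70 = 2275.00, centroid at (121.67, 23.33).
hole: A = −π·24² = -1809.56, centroid at (34.00, 64.00).
ΣA = 15392.43 mm², ΣAx̄ = 961616.26 mm³, ΣAȳ = 1057573.98 mm³.
x̄ = 961616.26/15392.43 = 62.47 mm; ȳ = 1057573.98/15392.43 = 68.71 mm.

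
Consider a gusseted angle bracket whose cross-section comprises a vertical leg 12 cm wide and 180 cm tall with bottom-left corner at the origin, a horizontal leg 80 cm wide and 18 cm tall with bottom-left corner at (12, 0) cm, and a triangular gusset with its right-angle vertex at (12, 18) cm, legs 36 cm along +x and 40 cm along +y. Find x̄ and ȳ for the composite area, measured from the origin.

x̄ = 24.33 cm, ȳ = 53.22 cm

vertical leg: A = 12 × 180 = 2160.00, centroid at (6.00, 90.00).
horizontal leg: A = 80 × 18 = 1440.00, centroid at (52.00, 9.00).
gusset: A = ½·36·40 = 720.00, centroid at (24.00, 31.33).
ΣA = 4320.00 cm², ΣAx̄ = 105120.00 cm³, ΣAȳ = 229920.00 cm³.
x̄ = 105120.00/4320.00 = 24.33 cm; ȳ = 229920.00/4320.00 = 53.22 cm.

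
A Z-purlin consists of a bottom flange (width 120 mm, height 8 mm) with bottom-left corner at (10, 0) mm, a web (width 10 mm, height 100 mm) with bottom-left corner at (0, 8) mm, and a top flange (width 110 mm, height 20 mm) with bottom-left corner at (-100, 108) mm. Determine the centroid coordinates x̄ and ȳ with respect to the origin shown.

bottom flange: A = 120 × 8 = 960.00, centroid at (70.00, 4.00).
web: A = 10 × 100 = 1000.00, centroid at (5.00, 58.00).
top flange: A = 110 × 20 = 2200.00, centroid at (-45.00, 118.00).
ΣA = 4160.00 mm²
ΣAx̄ = (960.00)(70.00) + (1000.00)(5.00) + (2200.00)(-45.00) = -26800.00 mm³
ΣAȳ = (960.00)(4.00) + (1000.00)(58.00) + (2200.00)(118.00) = 321440.00 mm³
x̄ = -26800.00 / 4160.00 = -6.44 mm
ȳ = 321440.00 / 4160.00 = 77.27 mm

x̄ = -6.44 mm, ȳ = 77.27 mm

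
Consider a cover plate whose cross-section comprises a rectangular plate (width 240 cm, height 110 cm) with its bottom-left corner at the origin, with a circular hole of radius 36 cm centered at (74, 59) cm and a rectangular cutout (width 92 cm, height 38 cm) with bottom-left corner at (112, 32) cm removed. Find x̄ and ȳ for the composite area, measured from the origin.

x̄ = 122.89 cm, ȳ = 54.88 cm

plate: A = 240 × 110 = 26400.00, centroid at (120.00, 55.00).
hole 1: A = −π·36² = -4071.50, centroid at (74.00, 59.00).
hole 2: A = −(92 × 38) = -3496.00, centroid at (158.00, 51.00).
ΣA = 18832.50 cm²
ΣAx̄ = (26400.00)(120.00) + (-4071.50)(74.00) + (-3496.00)(158.00) = 2314340.70 cm³
ΣAȳ = (26400.00)(55.00) + (-4071.50)(59.00) + (-3496.00)(51.00) = 1033485.26 cm³
x̄ = 2314340.70 / 18832.50 = 122.89 cm
ȳ = 1033485.26 / 18832.50 = 54.88 cm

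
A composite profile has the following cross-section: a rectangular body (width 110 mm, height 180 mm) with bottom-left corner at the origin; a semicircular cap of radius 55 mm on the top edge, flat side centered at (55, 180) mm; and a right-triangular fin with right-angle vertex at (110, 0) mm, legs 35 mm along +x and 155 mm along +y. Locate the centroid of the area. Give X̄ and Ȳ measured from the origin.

X̄ = 61.63 mm, Ȳ = 105.94 mm

Part | A | x̄ᵢ | ȳᵢ | A·x̄ᵢ | A·ȳᵢ
rectangular body | 19800.00 | 55.00 | 90.00 | 1089000.00 | 1782000.00
semicircular top | 4751.66 | 55.00 | 203.34 | 261341.24 | 966215.27
triangular fin | 2712.50 | 121.67 | 51.67 | 330020.83 | 140145.83
Σ | 27264.16 |  |  | 1680362.07 | 2888361.10
X̄ = 1680362.07 / 27264.16 = 61.63 mm
Ȳ = 2888361.10 / 27264.16 = 105.94 mm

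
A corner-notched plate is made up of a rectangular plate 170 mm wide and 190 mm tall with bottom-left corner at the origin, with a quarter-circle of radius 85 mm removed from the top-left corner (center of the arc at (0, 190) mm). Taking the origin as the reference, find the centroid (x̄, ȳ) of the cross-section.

plate: A = 170 × 190 = 32300.00, centroid at (85.00, 95.00).
removed quarter-circle: A = −¼π·85² = -5674.50, centroid at (36.08, 153.92).
ΣA = 26625.50 mm²
ΣAx̄ = (32300.00)(85.00) + (-5674.50)(36.08) = 2540791.67 mm³
ΣAȳ = (32300.00)(95.00) + (-5674.50)(153.92) = 2195053.00 mm³
x̄ = 2540791.67 / 26625.50 = 95.43 mm
ȳ = 2195053.00 / 26625.50 = 82.44 mm

x̄ = 95.43 mm, ȳ = 82.44 mm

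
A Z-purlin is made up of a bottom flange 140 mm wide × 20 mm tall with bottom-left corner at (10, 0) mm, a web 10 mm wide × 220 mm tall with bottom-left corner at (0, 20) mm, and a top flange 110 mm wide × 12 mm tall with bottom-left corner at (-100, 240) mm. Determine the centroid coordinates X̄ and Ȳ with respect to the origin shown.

X̄ = 27.78 mm, Ȳ = 101.06 mm

bottom flange: A = 140 × 20 = 2800.00, centroid at (80.00, 10.00).
web: A = 10 × 220 = 2200.00, centroid at (5.00, 130.00).
top flange: A = 110 × 12 = 1320.00, centroid at (-45.00, 246.00).
ΣA = 6320.00 mm²
ΣAX̄ = (2800.00)(80.00) + (2200.00)(5.00) + (1320.00)(-45.00) = 175600.00 mm³
ΣAȲ = (2800.00)(10.00) + (2200.00)(130.00) + (1320.00)(246.00) = 638720.00 mm³
X̄ = 175600.00 / 6320.00 = 27.78 mm
Ȳ = 638720.00 / 6320.00 = 101.06 mm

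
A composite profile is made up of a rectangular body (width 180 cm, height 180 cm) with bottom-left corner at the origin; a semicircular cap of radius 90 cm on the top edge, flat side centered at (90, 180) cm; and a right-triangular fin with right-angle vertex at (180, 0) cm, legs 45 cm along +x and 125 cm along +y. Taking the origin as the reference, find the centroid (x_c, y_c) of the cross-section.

rectangular body: A = 180 × 180 = 32400.00, centroid at (90.00, 90.00).
semicircular top: A = ½π·90² = 12723.45, centroid at (90.00, 218.20).
triangular fin: A = ½·45·125 = 2812.50, centroid at (195.00, 41.67).
ΣA = 47935.95 cm²
ΣAx_c = (32400.00)(90.00) + (12723.45)(90.00) + (2812.50)(195.00) = 4609548.02 cm³
ΣAy_c = (32400.00)(90.00) + (12723.45)(218.20) + (2812.50)(41.67) = 5809408.54 cm³
x_c = 4609548.02 / 47935.95 = 96.16 cm
y_c = 5809408.54 / 47935.95 = 121.19 cm

x_c = 96.16 cm, y_c = 121.19 cm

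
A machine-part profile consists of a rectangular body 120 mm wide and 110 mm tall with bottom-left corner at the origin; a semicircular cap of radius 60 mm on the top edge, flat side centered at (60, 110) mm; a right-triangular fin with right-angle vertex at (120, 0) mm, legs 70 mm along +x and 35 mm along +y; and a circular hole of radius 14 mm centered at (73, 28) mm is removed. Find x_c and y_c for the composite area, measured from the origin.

x_c = 64.83 mm, y_c = 76.50 mm

rectangular body: A = 120 × 110 = 13200.00, centroid at (60.00, 55.00).
semicircular top: A = ½π·60² = 5654.87, centroid at (60.00, 135.46).
triangular fin: A = ½·70·35 = 1225.00, centroid at (143.33, 11.67).
hole: A = −π·14² = -615.75, centroid at (73.00, 28.00).
ΣA = 19464.11 mm², ΣAx_c = 1261925.43 mm³, ΣAy_c = 1489085.95 mm³.
x_c = 1261925.43/19464.11 = 64.83 mm; y_c = 1489085.95/19464.11 = 76.50 mm.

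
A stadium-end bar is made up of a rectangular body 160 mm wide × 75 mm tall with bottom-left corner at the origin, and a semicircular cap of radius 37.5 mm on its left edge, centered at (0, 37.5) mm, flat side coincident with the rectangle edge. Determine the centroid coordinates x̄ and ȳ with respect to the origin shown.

x̄ = 65.09 mm, ȳ = 37.50 mm

rectangular body: A = 160 × 75 = 12000.00, centroid at (80.00, 37.50).
semicircular end: A = ½π·37.5² = 2208.93, centroid at (-15.92, 37.50).
ΣA = 14208.93 mm², ΣAx̄ = 924843.75 mm³, ΣAȳ = 532834.96 mm³.
x̄ = 924843.75/14208.93 = 65.09 mm; ȳ = 532834.96/14208.93 = 37.50 mm.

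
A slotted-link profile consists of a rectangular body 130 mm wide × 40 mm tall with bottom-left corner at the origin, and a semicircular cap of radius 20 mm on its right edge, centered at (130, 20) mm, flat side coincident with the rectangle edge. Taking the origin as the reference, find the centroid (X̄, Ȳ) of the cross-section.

rectangular body: A = 130 × 40 = 5200.00, centroid at (65.00, 20.00).
semicircular end: A = ½π·20² = 628.32, centroid at (138.49, 20.00).
ΣA = 5828.32 mm², ΣAX̄ = 425014.74 mm³, ΣAȲ = 116566.37 mm³.
X̄ = 425014.74/5828.32 = 72.92 mm; Ȳ = 116566.37/5828.32 = 20.00 mm.

X̄ = 72.92 mm, Ȳ = 20.00 mm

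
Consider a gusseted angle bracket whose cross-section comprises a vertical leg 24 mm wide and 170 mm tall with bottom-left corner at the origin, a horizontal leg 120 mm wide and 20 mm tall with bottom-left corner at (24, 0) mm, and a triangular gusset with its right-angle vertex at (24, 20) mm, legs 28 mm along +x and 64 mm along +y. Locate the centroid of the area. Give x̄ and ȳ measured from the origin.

Part | A | x̄ᵢ | ȳᵢ | A·x̄ᵢ | A·ȳᵢ
vertical leg | 4080.00 | 12.00 | 85.00 | 48960.00 | 346800.00
horizontal leg | 2400.00 | 84.00 | 10.00 | 201600.00 | 24000.00
gusset | 896.00 | 33.33 | 41.33 | 29866.67 | 37034.67
Σ | 7376.00 |  |  | 280426.67 | 407834.67
x̄ = 280426.67 / 7376.00 = 38.02 mm
ȳ = 407834.67 / 7376.00 = 55.29 mm

x̄ = 38.02 mm, ȳ = 55.29 mm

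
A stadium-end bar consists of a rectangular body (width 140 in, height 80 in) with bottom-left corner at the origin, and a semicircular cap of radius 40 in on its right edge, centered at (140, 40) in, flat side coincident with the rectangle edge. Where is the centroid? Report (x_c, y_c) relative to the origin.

x_c = 85.94 in, y_c = 40.00 in

rectangular body: A = 140 × 80 = 11200.00, centroid at (70.00, 40.00).
semicircular end: A = ½π·40² = 2513.27, centroid at (156.98, 40.00).
ΣA = 13713.27 in²
ΣAx_c = (11200.00)(70.00) + (2513.27)(156.98) = 1178525.04 in³
ΣAy_c = (11200.00)(40.00) + (2513.27)(40.00) = 548530.96 in³
x_c = 1178525.04 / 13713.27 = 85.94 in
y_c = 548530.96 / 13713.27 = 40.00 in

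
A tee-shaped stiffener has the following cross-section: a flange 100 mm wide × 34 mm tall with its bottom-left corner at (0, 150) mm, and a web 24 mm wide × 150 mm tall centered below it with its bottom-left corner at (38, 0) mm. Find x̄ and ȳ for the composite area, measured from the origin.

web: A = 24 × 150 = 3600.00, centroid at (50.00, 75.00).
flange: A = 100 × 34 = 3400.00, centroid at (50.00, 167.00).
ΣA = 7000.00 mm²
ΣAx̄ = (3600.00)(50.00) + (3400.00)(50.00) = 350000.00 mm³
ΣAȳ = (3600.00)(75.00) + (3400.00)(167.00) = 837800.00 mm³
x̄ = 350000.00 / 7000.00 = 50.00 mm
ȳ = 837800.00 / 7000.00 = 119.69 mm

x̄ = 50.00 mm, ȳ = 119.69 mm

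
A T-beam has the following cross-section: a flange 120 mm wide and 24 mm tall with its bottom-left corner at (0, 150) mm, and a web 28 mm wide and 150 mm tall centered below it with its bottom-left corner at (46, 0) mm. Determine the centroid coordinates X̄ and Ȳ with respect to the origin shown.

X̄ = 60.00 mm, Ȳ = 110.39 mm

web: A = 28 × 150 = 4200.00, centroid at (60.00, 75.00).
flange: A = 120 × 24 = 2880.00, centroid at (60.00, 162.00).
ΣA = 7080.00 mm²
ΣAX̄ = (4200.00)(60.00) + (2880.00)(60.00) = 424800.00 mm³
ΣAȲ = (4200.00)(75.00) + (2880.00)(162.00) = 781560.00 mm³
X̄ = 424800.00 / 7080.00 = 60.00 mm
Ȳ = 781560.00 / 7080.00 = 110.39 mm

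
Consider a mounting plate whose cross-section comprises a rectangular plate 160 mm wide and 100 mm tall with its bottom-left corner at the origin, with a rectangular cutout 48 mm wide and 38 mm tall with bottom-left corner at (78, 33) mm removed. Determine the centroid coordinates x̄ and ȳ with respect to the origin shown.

x̄ = 77.17 mm, ȳ = 49.74 mm

plate: A = 160 × 100 = 16000.00, centroid at (80.00, 50.00).
hole: A = −(48 × 38) = -1824.00, centroid at (102.00, 52.00).
ΣA = 14176.00 mm²
ΣAx̄ = (16000.00)(80.00) + (-1824.00)(102.00) = 1093952.00 mm³
ΣAȳ = (16000.00)(50.00) + (-1824.00)(52.00) = 705152.00 mm³
x̄ = 1093952.00 / 14176.00 = 77.17 mm
ȳ = 705152.00 / 14176.00 = 49.74 mm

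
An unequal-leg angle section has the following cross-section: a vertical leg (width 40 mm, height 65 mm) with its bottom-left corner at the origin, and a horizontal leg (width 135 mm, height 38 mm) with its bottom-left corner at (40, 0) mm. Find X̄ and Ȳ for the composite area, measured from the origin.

X̄ = 78.07 mm, Ȳ = 23.54 mm

Part | A | x̄ᵢ | ȳᵢ | A·x̄ᵢ | A·ȳᵢ
vertical leg | 2600.00 | 20.00 | 32.50 | 52000.00 | 84500.00
horizontal leg | 5130.00 | 107.50 | 19.00 | 551475.00 | 97470.00
Σ | 7730.00 |  |  | 603475.00 | 181970.00
X̄ = 603475.00 / 7730.00 = 78.07 mm
Ȳ = 181970.00 / 7730.00 = 23.54 mm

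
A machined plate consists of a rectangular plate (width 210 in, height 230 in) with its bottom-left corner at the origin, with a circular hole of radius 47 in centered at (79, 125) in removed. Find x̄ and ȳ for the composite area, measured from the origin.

plate: A = 210 × 230 = 48300.00, centroid at (105.00, 115.00).
hole: A = −π·47² = -6939.78, centroid at (79.00, 125.00).
ΣA = 41360.22 in²
ΣAx̄ = (48300.00)(105.00) + (-6939.78)(79.00) = 4523257.52 in³
ΣAȳ = (48300.00)(115.00) + (-6939.78)(125.00) = 4687027.73 in³
x̄ = 4523257.52 / 41360.22 = 109.36 in
ȳ = 4687027.73 / 41360.22 = 113.32 in

x̄ = 109.36 in, ȳ = 113.32 in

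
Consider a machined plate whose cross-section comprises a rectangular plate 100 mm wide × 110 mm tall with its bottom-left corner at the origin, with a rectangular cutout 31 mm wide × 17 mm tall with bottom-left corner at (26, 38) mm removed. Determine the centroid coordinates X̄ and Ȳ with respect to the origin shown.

X̄ = 50.43 mm, Ȳ = 55.43 mm

plate: A = 100 × 110 = 11000.00, centroid at (50.00, 55.00).
hole: A = −(31 × 17) = -527.00, centroid at (41.50, 46.50).
ΣA = 10473.00 mm²
ΣAX̄ = (11000.00)(50.00) + (-527.00)(41.50) = 528129.50 mm³
ΣAȲ = (11000.00)(55.00) + (-527.00)(46.50) = 580494.50 mm³
X̄ = 528129.50 / 10473.00 = 50.43 mm
Ȳ = 580494.50 / 10473.00 = 55.43 mm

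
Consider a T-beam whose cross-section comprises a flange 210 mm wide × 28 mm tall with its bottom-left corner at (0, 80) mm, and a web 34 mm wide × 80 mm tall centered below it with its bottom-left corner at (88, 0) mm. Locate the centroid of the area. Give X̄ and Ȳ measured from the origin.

X̄ = 105.00 mm, Ȳ = 76.92 mm

web: A = 34 × 80 = 2720.00, centroid at (105.00, 40.00).
flange: A = 210 × 28 = 5880.00, centroid at (105.00, 94.00).
ΣA = 8600.00 mm²
ΣAX̄ = (2720.00)(105.00) + (5880.00)(105.00) = 903000.00 mm³
ΣAȲ = (2720.00)(40.00) + (5880.00)(94.00) = 661520.00 mm³
X̄ = 903000.00 / 8600.00 = 105.00 mm
Ȳ = 661520.00 / 8600.00 = 76.92 mm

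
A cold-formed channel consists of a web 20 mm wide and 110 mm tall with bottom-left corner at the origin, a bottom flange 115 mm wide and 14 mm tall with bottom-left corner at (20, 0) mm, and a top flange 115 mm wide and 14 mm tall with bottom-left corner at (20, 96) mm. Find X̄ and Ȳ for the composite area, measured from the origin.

web: A = 20 × 110 = 2200.00, centroid at (10.00, 55.00).
bottom flange: A = 115 × 14 = 1610.00, centroid at (77.50, 7.00).
top flange: A = 115 × 14 = 1610.00, centroid at (77.50, 103.00).
ΣA = 5420.00 mm²
ΣAX̄ = (2200.00)(10.00) + (1610.00)(77.50) + (1610.00)(77.50) = 271550.00 mm³
ΣAȲ = (2200.00)(55.00) + (1610.00)(7.00) + (1610.00)(103.00) = 298100.00 mm³
X̄ = 271550.00 / 5420.00 = 50.10 mm
Ȳ = 298100.00 / 5420.00 = 55.00 mm

X̄ = 50.10 mm, Ȳ = 55.00 mm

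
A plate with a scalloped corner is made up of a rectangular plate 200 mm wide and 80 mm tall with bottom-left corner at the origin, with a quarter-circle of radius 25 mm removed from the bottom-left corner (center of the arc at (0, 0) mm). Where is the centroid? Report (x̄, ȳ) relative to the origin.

plate: A = 200 × 80 = 16000.00, centroid at (100.00, 40.00).
removed quarter-circle: A = −¼π·25² = -490.87, centroid at (10.61, 10.61).
ΣA = 15509.13 mm²
ΣAx̄ = (16000.00)(100.00) + (-490.87)(10.61) = 1594791.67 mm³
ΣAȳ = (16000.00)(40.00) + (-490.87)(10.61) = 634791.67 mm³
x̄ = 1594791.67 / 15509.13 = 102.83 mm
ȳ = 634791.67 / 15509.13 = 40.93 mm

x̄ = 102.83 mm, ȳ = 40.93 mm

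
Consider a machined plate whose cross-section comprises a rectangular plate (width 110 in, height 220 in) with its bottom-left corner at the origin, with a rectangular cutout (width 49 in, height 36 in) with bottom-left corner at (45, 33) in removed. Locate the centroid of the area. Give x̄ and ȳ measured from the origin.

plate: A = 110 × 220 = 24200.00, centroid at (55.00, 110.00).
hole: A = −(49 × 36) = -1764.00, centroid at (69.50, 51.00).
ΣA = 22436.00 in²
ΣAx̄ = (24200.00)(55.00) + (-1764.00)(69.50) = 1208402.00 in³
ΣAȳ = (24200.00)(110.00) + (-1764.00)(51.00) = 2572036.00 in³
x̄ = 1208402.00 / 22436.00 = 53.86 in
ȳ = 2572036.00 / 22436.00 = 114.64 in

x̄ = 53.86 in, ȳ = 114.64 in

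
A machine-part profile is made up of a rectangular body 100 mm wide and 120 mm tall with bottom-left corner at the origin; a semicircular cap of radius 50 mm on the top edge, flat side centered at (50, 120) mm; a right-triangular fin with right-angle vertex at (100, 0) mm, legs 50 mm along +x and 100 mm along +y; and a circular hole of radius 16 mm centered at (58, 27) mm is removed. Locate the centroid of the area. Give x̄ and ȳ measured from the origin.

x̄ = 59.09 mm, ȳ = 75.82 mm

rectangular body: A = 100 × 120 = 12000.00, centroid at (50.00, 60.00).
semicircular top: A = ½π·50² = 3926.99, centroid at (50.00, 141.22).
triangular fin: A = ½·50·100 = 2500.00, centroid at (116.67, 33.33).
hole: A = −π·16² = -804.25, centroid at (58.00, 27.00).
ΣA = 17622.74 mm²
ΣAx̄ = (12000.00)(50.00) + (3926.99)(50.00) + (2500.00)(116.67) + (-804.25)(58.00) = 1041369.84 mm³
ΣAȳ = (12000.00)(60.00) + (3926.99)(141.22) + (2500.00)(33.33) + (-804.25)(27.00) = 1336190.88 mm³
x̄ = 1041369.84 / 17622.74 = 59.09 mm
ȳ = 1336190.88 / 17622.74 = 75.82 mm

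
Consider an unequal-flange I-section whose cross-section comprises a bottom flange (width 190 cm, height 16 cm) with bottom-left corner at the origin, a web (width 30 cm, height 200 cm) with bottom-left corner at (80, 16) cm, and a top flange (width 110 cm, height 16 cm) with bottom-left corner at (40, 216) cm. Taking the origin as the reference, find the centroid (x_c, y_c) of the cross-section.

x_c = 95.00 cm, y_c = 103.20 cm

bottom flange: A = 190 × 16 = 3040.00, centroid at (95.00, 8.00).
web: A = 30 × 200 = 6000.00, centroid at (95.00, 116.00).
top flange: A = 110 × 16 = 1760.00, centroid at (95.00, 224.00).
ΣA = 10800.00 cm², ΣAx_c = 1026000.00 cm³, ΣAy_c = 1114560.00 cm³.
x_c = 1026000.00/10800.00 = 95.00 cm; y_c = 1114560.00/10800.00 = 103.20 cm.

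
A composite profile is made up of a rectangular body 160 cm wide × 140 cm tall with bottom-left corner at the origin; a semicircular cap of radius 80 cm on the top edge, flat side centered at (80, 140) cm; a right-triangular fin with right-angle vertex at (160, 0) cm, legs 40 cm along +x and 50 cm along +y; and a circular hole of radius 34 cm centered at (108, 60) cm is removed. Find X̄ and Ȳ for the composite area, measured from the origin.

rectangular body: A = 160 × 140 = 22400.00, centroid at (80.00, 70.00).
semicircular top: A = ½π·80² = 10053.10, centroid at (80.00, 173.95).
triangular fin: A = ½·40·50 = 1000.00, centroid at (173.33, 16.67).
hole: A = −π·34² = -3631.68, centroid at (108.00, 60.00).
ΣA = 29821.42 cm², ΣAX̄ = 2377359.49 cm³, ΣAȲ = 3115532.64 cm³.
X̄ = 2377359.49/29821.42 = 79.72 cm; Ȳ = 3115532.64/29821.42 = 104.47 cm.

X̄ = 79.72 cm, Ȳ = 104.47 cm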